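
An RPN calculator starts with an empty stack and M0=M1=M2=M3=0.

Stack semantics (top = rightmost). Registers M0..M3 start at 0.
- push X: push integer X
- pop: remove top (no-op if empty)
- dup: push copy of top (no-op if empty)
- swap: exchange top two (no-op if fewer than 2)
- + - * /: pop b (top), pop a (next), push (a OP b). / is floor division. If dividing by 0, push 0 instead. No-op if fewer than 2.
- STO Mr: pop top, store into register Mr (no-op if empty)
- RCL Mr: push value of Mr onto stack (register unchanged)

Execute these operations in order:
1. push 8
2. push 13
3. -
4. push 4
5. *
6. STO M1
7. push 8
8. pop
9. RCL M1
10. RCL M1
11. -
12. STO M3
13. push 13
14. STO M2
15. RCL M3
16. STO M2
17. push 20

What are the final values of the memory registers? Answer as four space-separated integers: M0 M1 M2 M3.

Answer: 0 -20 0 0

Derivation:
After op 1 (push 8): stack=[8] mem=[0,0,0,0]
After op 2 (push 13): stack=[8,13] mem=[0,0,0,0]
After op 3 (-): stack=[-5] mem=[0,0,0,0]
After op 4 (push 4): stack=[-5,4] mem=[0,0,0,0]
After op 5 (*): stack=[-20] mem=[0,0,0,0]
After op 6 (STO M1): stack=[empty] mem=[0,-20,0,0]
After op 7 (push 8): stack=[8] mem=[0,-20,0,0]
After op 8 (pop): stack=[empty] mem=[0,-20,0,0]
After op 9 (RCL M1): stack=[-20] mem=[0,-20,0,0]
After op 10 (RCL M1): stack=[-20,-20] mem=[0,-20,0,0]
After op 11 (-): stack=[0] mem=[0,-20,0,0]
After op 12 (STO M3): stack=[empty] mem=[0,-20,0,0]
After op 13 (push 13): stack=[13] mem=[0,-20,0,0]
After op 14 (STO M2): stack=[empty] mem=[0,-20,13,0]
After op 15 (RCL M3): stack=[0] mem=[0,-20,13,0]
After op 16 (STO M2): stack=[empty] mem=[0,-20,0,0]
After op 17 (push 20): stack=[20] mem=[0,-20,0,0]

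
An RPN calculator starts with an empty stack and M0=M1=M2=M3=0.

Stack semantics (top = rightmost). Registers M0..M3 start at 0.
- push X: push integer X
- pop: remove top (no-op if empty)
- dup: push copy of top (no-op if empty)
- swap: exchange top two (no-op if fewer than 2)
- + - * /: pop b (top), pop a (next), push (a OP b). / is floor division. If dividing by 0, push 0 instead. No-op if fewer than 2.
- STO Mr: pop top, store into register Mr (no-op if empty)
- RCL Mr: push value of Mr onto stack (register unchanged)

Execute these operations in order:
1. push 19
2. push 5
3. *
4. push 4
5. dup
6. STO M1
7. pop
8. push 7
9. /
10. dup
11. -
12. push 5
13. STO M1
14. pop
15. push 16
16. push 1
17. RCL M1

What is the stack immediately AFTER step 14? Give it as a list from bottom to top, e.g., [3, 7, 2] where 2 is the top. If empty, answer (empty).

After op 1 (push 19): stack=[19] mem=[0,0,0,0]
After op 2 (push 5): stack=[19,5] mem=[0,0,0,0]
After op 3 (*): stack=[95] mem=[0,0,0,0]
After op 4 (push 4): stack=[95,4] mem=[0,0,0,0]
After op 5 (dup): stack=[95,4,4] mem=[0,0,0,0]
After op 6 (STO M1): stack=[95,4] mem=[0,4,0,0]
After op 7 (pop): stack=[95] mem=[0,4,0,0]
After op 8 (push 7): stack=[95,7] mem=[0,4,0,0]
After op 9 (/): stack=[13] mem=[0,4,0,0]
After op 10 (dup): stack=[13,13] mem=[0,4,0,0]
After op 11 (-): stack=[0] mem=[0,4,0,0]
After op 12 (push 5): stack=[0,5] mem=[0,4,0,0]
After op 13 (STO M1): stack=[0] mem=[0,5,0,0]
After op 14 (pop): stack=[empty] mem=[0,5,0,0]

(empty)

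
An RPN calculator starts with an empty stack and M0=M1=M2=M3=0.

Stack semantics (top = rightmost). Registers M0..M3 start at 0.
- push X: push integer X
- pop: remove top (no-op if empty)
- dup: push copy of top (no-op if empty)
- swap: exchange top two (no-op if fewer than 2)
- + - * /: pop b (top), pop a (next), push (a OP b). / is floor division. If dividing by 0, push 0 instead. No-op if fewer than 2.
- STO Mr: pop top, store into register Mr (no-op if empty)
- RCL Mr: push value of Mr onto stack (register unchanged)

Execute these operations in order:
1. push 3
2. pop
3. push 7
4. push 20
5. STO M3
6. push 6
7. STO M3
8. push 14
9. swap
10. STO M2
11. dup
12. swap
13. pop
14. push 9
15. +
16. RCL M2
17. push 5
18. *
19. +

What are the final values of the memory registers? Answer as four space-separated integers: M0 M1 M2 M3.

Answer: 0 0 7 6

Derivation:
After op 1 (push 3): stack=[3] mem=[0,0,0,0]
After op 2 (pop): stack=[empty] mem=[0,0,0,0]
After op 3 (push 7): stack=[7] mem=[0,0,0,0]
After op 4 (push 20): stack=[7,20] mem=[0,0,0,0]
After op 5 (STO M3): stack=[7] mem=[0,0,0,20]
After op 6 (push 6): stack=[7,6] mem=[0,0,0,20]
After op 7 (STO M3): stack=[7] mem=[0,0,0,6]
After op 8 (push 14): stack=[7,14] mem=[0,0,0,6]
After op 9 (swap): stack=[14,7] mem=[0,0,0,6]
After op 10 (STO M2): stack=[14] mem=[0,0,7,6]
After op 11 (dup): stack=[14,14] mem=[0,0,7,6]
After op 12 (swap): stack=[14,14] mem=[0,0,7,6]
After op 13 (pop): stack=[14] mem=[0,0,7,6]
After op 14 (push 9): stack=[14,9] mem=[0,0,7,6]
After op 15 (+): stack=[23] mem=[0,0,7,6]
After op 16 (RCL M2): stack=[23,7] mem=[0,0,7,6]
After op 17 (push 5): stack=[23,7,5] mem=[0,0,7,6]
After op 18 (*): stack=[23,35] mem=[0,0,7,6]
After op 19 (+): stack=[58] mem=[0,0,7,6]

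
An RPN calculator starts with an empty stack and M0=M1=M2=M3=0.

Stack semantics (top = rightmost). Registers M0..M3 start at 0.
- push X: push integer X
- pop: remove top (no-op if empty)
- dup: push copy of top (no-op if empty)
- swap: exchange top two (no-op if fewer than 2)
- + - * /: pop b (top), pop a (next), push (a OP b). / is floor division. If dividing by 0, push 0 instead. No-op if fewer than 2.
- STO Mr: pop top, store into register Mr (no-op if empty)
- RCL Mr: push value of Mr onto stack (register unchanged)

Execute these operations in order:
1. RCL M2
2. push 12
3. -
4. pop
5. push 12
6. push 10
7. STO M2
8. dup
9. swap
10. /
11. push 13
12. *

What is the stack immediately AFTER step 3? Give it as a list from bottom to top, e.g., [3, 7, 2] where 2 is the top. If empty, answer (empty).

After op 1 (RCL M2): stack=[0] mem=[0,0,0,0]
After op 2 (push 12): stack=[0,12] mem=[0,0,0,0]
After op 3 (-): stack=[-12] mem=[0,0,0,0]

[-12]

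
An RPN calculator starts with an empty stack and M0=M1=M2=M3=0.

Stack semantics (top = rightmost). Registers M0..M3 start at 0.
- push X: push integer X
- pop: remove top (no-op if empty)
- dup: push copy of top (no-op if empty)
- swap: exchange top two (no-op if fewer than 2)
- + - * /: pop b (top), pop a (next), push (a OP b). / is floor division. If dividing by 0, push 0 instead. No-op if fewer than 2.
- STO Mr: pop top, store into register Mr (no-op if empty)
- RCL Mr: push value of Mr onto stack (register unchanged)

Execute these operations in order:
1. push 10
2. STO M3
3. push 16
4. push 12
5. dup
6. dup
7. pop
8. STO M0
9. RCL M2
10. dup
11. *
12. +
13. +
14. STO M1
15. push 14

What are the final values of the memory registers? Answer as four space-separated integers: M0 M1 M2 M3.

Answer: 12 28 0 10

Derivation:
After op 1 (push 10): stack=[10] mem=[0,0,0,0]
After op 2 (STO M3): stack=[empty] mem=[0,0,0,10]
After op 3 (push 16): stack=[16] mem=[0,0,0,10]
After op 4 (push 12): stack=[16,12] mem=[0,0,0,10]
After op 5 (dup): stack=[16,12,12] mem=[0,0,0,10]
After op 6 (dup): stack=[16,12,12,12] mem=[0,0,0,10]
After op 7 (pop): stack=[16,12,12] mem=[0,0,0,10]
After op 8 (STO M0): stack=[16,12] mem=[12,0,0,10]
After op 9 (RCL M2): stack=[16,12,0] mem=[12,0,0,10]
After op 10 (dup): stack=[16,12,0,0] mem=[12,0,0,10]
After op 11 (*): stack=[16,12,0] mem=[12,0,0,10]
After op 12 (+): stack=[16,12] mem=[12,0,0,10]
After op 13 (+): stack=[28] mem=[12,0,0,10]
After op 14 (STO M1): stack=[empty] mem=[12,28,0,10]
After op 15 (push 14): stack=[14] mem=[12,28,0,10]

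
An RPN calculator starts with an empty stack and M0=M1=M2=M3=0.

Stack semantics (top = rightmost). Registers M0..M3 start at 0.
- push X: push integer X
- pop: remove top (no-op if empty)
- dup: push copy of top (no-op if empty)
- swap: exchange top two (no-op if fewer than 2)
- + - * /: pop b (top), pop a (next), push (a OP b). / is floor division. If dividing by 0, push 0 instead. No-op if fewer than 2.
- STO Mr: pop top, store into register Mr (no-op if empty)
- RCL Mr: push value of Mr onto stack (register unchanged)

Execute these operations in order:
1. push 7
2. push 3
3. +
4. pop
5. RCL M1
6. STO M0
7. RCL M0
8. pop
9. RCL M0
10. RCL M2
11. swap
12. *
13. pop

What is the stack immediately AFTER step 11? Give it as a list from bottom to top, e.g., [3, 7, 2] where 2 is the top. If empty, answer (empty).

After op 1 (push 7): stack=[7] mem=[0,0,0,0]
After op 2 (push 3): stack=[7,3] mem=[0,0,0,0]
After op 3 (+): stack=[10] mem=[0,0,0,0]
After op 4 (pop): stack=[empty] mem=[0,0,0,0]
After op 5 (RCL M1): stack=[0] mem=[0,0,0,0]
After op 6 (STO M0): stack=[empty] mem=[0,0,0,0]
After op 7 (RCL M0): stack=[0] mem=[0,0,0,0]
After op 8 (pop): stack=[empty] mem=[0,0,0,0]
After op 9 (RCL M0): stack=[0] mem=[0,0,0,0]
After op 10 (RCL M2): stack=[0,0] mem=[0,0,0,0]
After op 11 (swap): stack=[0,0] mem=[0,0,0,0]

[0, 0]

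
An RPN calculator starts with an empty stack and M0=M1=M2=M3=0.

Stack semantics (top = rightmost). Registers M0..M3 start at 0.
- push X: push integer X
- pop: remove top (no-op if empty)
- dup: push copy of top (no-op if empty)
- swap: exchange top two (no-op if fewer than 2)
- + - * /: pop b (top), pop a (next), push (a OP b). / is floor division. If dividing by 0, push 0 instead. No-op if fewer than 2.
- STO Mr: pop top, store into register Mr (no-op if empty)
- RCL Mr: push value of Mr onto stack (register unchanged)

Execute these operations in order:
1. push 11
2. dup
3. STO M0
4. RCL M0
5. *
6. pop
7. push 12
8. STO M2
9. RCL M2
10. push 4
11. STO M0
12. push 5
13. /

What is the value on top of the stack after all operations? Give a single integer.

Answer: 2

Derivation:
After op 1 (push 11): stack=[11] mem=[0,0,0,0]
After op 2 (dup): stack=[11,11] mem=[0,0,0,0]
After op 3 (STO M0): stack=[11] mem=[11,0,0,0]
After op 4 (RCL M0): stack=[11,11] mem=[11,0,0,0]
After op 5 (*): stack=[121] mem=[11,0,0,0]
After op 6 (pop): stack=[empty] mem=[11,0,0,0]
After op 7 (push 12): stack=[12] mem=[11,0,0,0]
After op 8 (STO M2): stack=[empty] mem=[11,0,12,0]
After op 9 (RCL M2): stack=[12] mem=[11,0,12,0]
After op 10 (push 4): stack=[12,4] mem=[11,0,12,0]
After op 11 (STO M0): stack=[12] mem=[4,0,12,0]
After op 12 (push 5): stack=[12,5] mem=[4,0,12,0]
After op 13 (/): stack=[2] mem=[4,0,12,0]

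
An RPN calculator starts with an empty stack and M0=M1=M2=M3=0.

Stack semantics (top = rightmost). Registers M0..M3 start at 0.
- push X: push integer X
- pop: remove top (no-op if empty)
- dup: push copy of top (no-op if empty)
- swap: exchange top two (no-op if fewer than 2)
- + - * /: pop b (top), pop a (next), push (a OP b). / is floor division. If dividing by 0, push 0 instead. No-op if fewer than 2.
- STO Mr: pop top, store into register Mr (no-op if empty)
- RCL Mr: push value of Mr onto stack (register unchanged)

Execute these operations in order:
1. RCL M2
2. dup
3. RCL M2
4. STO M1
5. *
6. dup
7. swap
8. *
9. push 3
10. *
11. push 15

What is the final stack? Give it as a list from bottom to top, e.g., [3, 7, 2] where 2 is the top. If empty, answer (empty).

After op 1 (RCL M2): stack=[0] mem=[0,0,0,0]
After op 2 (dup): stack=[0,0] mem=[0,0,0,0]
After op 3 (RCL M2): stack=[0,0,0] mem=[0,0,0,0]
After op 4 (STO M1): stack=[0,0] mem=[0,0,0,0]
After op 5 (*): stack=[0] mem=[0,0,0,0]
After op 6 (dup): stack=[0,0] mem=[0,0,0,0]
After op 7 (swap): stack=[0,0] mem=[0,0,0,0]
After op 8 (*): stack=[0] mem=[0,0,0,0]
After op 9 (push 3): stack=[0,3] mem=[0,0,0,0]
After op 10 (*): stack=[0] mem=[0,0,0,0]
After op 11 (push 15): stack=[0,15] mem=[0,0,0,0]

Answer: [0, 15]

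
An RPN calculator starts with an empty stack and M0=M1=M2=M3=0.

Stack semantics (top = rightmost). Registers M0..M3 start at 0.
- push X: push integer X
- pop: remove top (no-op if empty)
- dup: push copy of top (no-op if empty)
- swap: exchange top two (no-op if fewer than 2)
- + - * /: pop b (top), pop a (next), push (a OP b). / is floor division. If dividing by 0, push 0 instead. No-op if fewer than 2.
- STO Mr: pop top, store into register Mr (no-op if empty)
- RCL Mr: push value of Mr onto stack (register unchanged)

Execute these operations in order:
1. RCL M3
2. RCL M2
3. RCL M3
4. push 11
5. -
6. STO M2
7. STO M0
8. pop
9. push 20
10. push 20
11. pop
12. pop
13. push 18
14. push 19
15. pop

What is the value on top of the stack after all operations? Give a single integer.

Answer: 18

Derivation:
After op 1 (RCL M3): stack=[0] mem=[0,0,0,0]
After op 2 (RCL M2): stack=[0,0] mem=[0,0,0,0]
After op 3 (RCL M3): stack=[0,0,0] mem=[0,0,0,0]
After op 4 (push 11): stack=[0,0,0,11] mem=[0,0,0,0]
After op 5 (-): stack=[0,0,-11] mem=[0,0,0,0]
After op 6 (STO M2): stack=[0,0] mem=[0,0,-11,0]
After op 7 (STO M0): stack=[0] mem=[0,0,-11,0]
After op 8 (pop): stack=[empty] mem=[0,0,-11,0]
After op 9 (push 20): stack=[20] mem=[0,0,-11,0]
After op 10 (push 20): stack=[20,20] mem=[0,0,-11,0]
After op 11 (pop): stack=[20] mem=[0,0,-11,0]
After op 12 (pop): stack=[empty] mem=[0,0,-11,0]
After op 13 (push 18): stack=[18] mem=[0,0,-11,0]
After op 14 (push 19): stack=[18,19] mem=[0,0,-11,0]
After op 15 (pop): stack=[18] mem=[0,0,-11,0]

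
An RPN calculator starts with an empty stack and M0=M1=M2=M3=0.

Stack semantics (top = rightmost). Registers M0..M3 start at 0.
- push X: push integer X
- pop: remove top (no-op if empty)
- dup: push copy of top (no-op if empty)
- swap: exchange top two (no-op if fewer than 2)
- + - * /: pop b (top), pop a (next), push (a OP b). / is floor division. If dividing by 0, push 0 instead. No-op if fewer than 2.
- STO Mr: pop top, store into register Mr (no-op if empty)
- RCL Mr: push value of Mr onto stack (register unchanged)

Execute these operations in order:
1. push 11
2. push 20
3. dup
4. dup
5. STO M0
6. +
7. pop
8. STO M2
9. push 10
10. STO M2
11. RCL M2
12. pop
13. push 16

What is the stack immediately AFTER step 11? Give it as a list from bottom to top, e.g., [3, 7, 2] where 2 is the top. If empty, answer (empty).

After op 1 (push 11): stack=[11] mem=[0,0,0,0]
After op 2 (push 20): stack=[11,20] mem=[0,0,0,0]
After op 3 (dup): stack=[11,20,20] mem=[0,0,0,0]
After op 4 (dup): stack=[11,20,20,20] mem=[0,0,0,0]
After op 5 (STO M0): stack=[11,20,20] mem=[20,0,0,0]
After op 6 (+): stack=[11,40] mem=[20,0,0,0]
After op 7 (pop): stack=[11] mem=[20,0,0,0]
After op 8 (STO M2): stack=[empty] mem=[20,0,11,0]
After op 9 (push 10): stack=[10] mem=[20,0,11,0]
After op 10 (STO M2): stack=[empty] mem=[20,0,10,0]
After op 11 (RCL M2): stack=[10] mem=[20,0,10,0]

[10]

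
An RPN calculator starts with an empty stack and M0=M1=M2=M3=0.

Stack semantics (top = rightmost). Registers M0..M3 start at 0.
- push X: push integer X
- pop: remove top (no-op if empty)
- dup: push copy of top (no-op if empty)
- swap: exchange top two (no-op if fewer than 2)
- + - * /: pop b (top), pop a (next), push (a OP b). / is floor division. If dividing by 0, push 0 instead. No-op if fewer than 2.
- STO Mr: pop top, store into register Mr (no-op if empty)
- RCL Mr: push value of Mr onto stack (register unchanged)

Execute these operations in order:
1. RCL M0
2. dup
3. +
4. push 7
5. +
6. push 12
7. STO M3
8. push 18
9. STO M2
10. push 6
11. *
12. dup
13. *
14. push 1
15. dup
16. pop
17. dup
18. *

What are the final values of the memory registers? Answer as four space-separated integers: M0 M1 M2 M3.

Answer: 0 0 18 12

Derivation:
After op 1 (RCL M0): stack=[0] mem=[0,0,0,0]
After op 2 (dup): stack=[0,0] mem=[0,0,0,0]
After op 3 (+): stack=[0] mem=[0,0,0,0]
After op 4 (push 7): stack=[0,7] mem=[0,0,0,0]
After op 5 (+): stack=[7] mem=[0,0,0,0]
After op 6 (push 12): stack=[7,12] mem=[0,0,0,0]
After op 7 (STO M3): stack=[7] mem=[0,0,0,12]
After op 8 (push 18): stack=[7,18] mem=[0,0,0,12]
After op 9 (STO M2): stack=[7] mem=[0,0,18,12]
After op 10 (push 6): stack=[7,6] mem=[0,0,18,12]
After op 11 (*): stack=[42] mem=[0,0,18,12]
After op 12 (dup): stack=[42,42] mem=[0,0,18,12]
After op 13 (*): stack=[1764] mem=[0,0,18,12]
After op 14 (push 1): stack=[1764,1] mem=[0,0,18,12]
After op 15 (dup): stack=[1764,1,1] mem=[0,0,18,12]
After op 16 (pop): stack=[1764,1] mem=[0,0,18,12]
After op 17 (dup): stack=[1764,1,1] mem=[0,0,18,12]
After op 18 (*): stack=[1764,1] mem=[0,0,18,12]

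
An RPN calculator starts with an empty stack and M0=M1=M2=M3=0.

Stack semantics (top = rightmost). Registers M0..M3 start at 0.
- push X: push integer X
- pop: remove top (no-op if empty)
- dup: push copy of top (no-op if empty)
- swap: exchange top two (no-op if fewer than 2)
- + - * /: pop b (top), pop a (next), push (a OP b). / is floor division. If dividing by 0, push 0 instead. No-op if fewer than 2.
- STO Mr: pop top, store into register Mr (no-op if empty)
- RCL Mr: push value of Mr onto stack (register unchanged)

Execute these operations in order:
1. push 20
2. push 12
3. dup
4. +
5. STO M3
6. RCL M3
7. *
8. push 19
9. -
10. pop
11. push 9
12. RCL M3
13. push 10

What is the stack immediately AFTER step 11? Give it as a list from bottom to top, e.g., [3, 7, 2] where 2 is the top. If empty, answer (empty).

After op 1 (push 20): stack=[20] mem=[0,0,0,0]
After op 2 (push 12): stack=[20,12] mem=[0,0,0,0]
After op 3 (dup): stack=[20,12,12] mem=[0,0,0,0]
After op 4 (+): stack=[20,24] mem=[0,0,0,0]
After op 5 (STO M3): stack=[20] mem=[0,0,0,24]
After op 6 (RCL M3): stack=[20,24] mem=[0,0,0,24]
After op 7 (*): stack=[480] mem=[0,0,0,24]
After op 8 (push 19): stack=[480,19] mem=[0,0,0,24]
After op 9 (-): stack=[461] mem=[0,0,0,24]
After op 10 (pop): stack=[empty] mem=[0,0,0,24]
After op 11 (push 9): stack=[9] mem=[0,0,0,24]

[9]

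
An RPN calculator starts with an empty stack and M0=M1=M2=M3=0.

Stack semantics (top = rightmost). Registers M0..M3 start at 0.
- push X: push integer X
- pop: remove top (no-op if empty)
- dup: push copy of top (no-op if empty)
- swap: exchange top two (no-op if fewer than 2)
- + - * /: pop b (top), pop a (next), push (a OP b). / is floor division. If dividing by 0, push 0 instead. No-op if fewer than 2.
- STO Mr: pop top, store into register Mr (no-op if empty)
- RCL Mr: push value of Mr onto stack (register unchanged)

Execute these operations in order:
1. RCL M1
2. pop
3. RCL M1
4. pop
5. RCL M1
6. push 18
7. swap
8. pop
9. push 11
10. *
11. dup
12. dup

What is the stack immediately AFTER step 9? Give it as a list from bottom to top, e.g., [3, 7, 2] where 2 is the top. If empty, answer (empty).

After op 1 (RCL M1): stack=[0] mem=[0,0,0,0]
After op 2 (pop): stack=[empty] mem=[0,0,0,0]
After op 3 (RCL M1): stack=[0] mem=[0,0,0,0]
After op 4 (pop): stack=[empty] mem=[0,0,0,0]
After op 5 (RCL M1): stack=[0] mem=[0,0,0,0]
After op 6 (push 18): stack=[0,18] mem=[0,0,0,0]
After op 7 (swap): stack=[18,0] mem=[0,0,0,0]
After op 8 (pop): stack=[18] mem=[0,0,0,0]
After op 9 (push 11): stack=[18,11] mem=[0,0,0,0]

[18, 11]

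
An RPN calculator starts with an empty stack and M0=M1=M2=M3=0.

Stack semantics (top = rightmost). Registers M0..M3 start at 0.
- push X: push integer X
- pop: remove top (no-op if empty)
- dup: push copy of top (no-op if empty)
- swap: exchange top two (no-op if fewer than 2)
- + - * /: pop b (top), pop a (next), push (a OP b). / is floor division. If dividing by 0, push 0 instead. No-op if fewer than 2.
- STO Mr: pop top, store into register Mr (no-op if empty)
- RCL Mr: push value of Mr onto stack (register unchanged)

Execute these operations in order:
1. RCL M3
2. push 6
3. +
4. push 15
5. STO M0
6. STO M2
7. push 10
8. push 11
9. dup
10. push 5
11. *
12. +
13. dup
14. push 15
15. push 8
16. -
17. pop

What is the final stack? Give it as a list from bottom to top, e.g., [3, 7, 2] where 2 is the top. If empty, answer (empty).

After op 1 (RCL M3): stack=[0] mem=[0,0,0,0]
After op 2 (push 6): stack=[0,6] mem=[0,0,0,0]
After op 3 (+): stack=[6] mem=[0,0,0,0]
After op 4 (push 15): stack=[6,15] mem=[0,0,0,0]
After op 5 (STO M0): stack=[6] mem=[15,0,0,0]
After op 6 (STO M2): stack=[empty] mem=[15,0,6,0]
After op 7 (push 10): stack=[10] mem=[15,0,6,0]
After op 8 (push 11): stack=[10,11] mem=[15,0,6,0]
After op 9 (dup): stack=[10,11,11] mem=[15,0,6,0]
After op 10 (push 5): stack=[10,11,11,5] mem=[15,0,6,0]
After op 11 (*): stack=[10,11,55] mem=[15,0,6,0]
After op 12 (+): stack=[10,66] mem=[15,0,6,0]
After op 13 (dup): stack=[10,66,66] mem=[15,0,6,0]
After op 14 (push 15): stack=[10,66,66,15] mem=[15,0,6,0]
After op 15 (push 8): stack=[10,66,66,15,8] mem=[15,0,6,0]
After op 16 (-): stack=[10,66,66,7] mem=[15,0,6,0]
After op 17 (pop): stack=[10,66,66] mem=[15,0,6,0]

Answer: [10, 66, 66]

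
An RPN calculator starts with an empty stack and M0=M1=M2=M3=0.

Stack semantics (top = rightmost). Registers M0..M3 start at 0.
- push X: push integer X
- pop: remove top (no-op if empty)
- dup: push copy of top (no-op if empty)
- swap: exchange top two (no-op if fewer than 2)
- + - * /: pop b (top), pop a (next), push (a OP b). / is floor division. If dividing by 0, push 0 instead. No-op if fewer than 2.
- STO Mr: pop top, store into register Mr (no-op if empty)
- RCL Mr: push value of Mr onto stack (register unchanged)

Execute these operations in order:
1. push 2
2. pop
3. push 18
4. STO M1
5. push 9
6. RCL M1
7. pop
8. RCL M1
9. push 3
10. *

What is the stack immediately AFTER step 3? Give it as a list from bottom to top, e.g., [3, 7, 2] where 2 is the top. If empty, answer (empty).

After op 1 (push 2): stack=[2] mem=[0,0,0,0]
After op 2 (pop): stack=[empty] mem=[0,0,0,0]
After op 3 (push 18): stack=[18] mem=[0,0,0,0]

[18]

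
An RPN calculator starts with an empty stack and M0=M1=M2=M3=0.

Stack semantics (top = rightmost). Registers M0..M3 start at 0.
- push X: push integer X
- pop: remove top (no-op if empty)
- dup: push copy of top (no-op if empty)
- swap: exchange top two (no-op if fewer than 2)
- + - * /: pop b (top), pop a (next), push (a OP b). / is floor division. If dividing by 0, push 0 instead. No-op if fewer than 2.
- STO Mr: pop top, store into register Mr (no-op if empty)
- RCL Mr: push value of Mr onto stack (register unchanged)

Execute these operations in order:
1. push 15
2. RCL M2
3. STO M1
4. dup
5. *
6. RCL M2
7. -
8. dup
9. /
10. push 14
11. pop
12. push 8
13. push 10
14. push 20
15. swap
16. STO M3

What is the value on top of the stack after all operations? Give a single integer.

After op 1 (push 15): stack=[15] mem=[0,0,0,0]
After op 2 (RCL M2): stack=[15,0] mem=[0,0,0,0]
After op 3 (STO M1): stack=[15] mem=[0,0,0,0]
After op 4 (dup): stack=[15,15] mem=[0,0,0,0]
After op 5 (*): stack=[225] mem=[0,0,0,0]
After op 6 (RCL M2): stack=[225,0] mem=[0,0,0,0]
After op 7 (-): stack=[225] mem=[0,0,0,0]
After op 8 (dup): stack=[225,225] mem=[0,0,0,0]
After op 9 (/): stack=[1] mem=[0,0,0,0]
After op 10 (push 14): stack=[1,14] mem=[0,0,0,0]
After op 11 (pop): stack=[1] mem=[0,0,0,0]
After op 12 (push 8): stack=[1,8] mem=[0,0,0,0]
After op 13 (push 10): stack=[1,8,10] mem=[0,0,0,0]
After op 14 (push 20): stack=[1,8,10,20] mem=[0,0,0,0]
After op 15 (swap): stack=[1,8,20,10] mem=[0,0,0,0]
After op 16 (STO M3): stack=[1,8,20] mem=[0,0,0,10]

Answer: 20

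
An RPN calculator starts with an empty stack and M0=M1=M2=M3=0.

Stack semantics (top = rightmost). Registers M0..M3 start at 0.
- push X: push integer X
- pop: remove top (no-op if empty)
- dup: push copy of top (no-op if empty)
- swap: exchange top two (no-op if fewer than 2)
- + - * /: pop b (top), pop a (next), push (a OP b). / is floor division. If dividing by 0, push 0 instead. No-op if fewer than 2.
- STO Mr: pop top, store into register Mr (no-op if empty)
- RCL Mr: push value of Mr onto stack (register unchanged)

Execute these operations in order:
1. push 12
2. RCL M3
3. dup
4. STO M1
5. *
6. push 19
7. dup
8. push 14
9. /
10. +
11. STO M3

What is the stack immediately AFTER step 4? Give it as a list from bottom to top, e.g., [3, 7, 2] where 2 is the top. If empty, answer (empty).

After op 1 (push 12): stack=[12] mem=[0,0,0,0]
After op 2 (RCL M3): stack=[12,0] mem=[0,0,0,0]
After op 3 (dup): stack=[12,0,0] mem=[0,0,0,0]
After op 4 (STO M1): stack=[12,0] mem=[0,0,0,0]

[12, 0]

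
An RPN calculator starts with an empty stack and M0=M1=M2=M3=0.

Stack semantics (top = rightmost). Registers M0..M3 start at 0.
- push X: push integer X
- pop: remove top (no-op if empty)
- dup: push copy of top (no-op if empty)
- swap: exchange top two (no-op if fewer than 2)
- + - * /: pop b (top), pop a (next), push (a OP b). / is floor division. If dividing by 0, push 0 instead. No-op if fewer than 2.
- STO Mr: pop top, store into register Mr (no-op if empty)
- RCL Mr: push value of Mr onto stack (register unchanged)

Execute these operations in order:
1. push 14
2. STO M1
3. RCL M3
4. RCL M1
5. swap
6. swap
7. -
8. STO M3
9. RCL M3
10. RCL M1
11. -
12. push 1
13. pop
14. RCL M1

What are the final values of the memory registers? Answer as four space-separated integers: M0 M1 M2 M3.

After op 1 (push 14): stack=[14] mem=[0,0,0,0]
After op 2 (STO M1): stack=[empty] mem=[0,14,0,0]
After op 3 (RCL M3): stack=[0] mem=[0,14,0,0]
After op 4 (RCL M1): stack=[0,14] mem=[0,14,0,0]
After op 5 (swap): stack=[14,0] mem=[0,14,0,0]
After op 6 (swap): stack=[0,14] mem=[0,14,0,0]
After op 7 (-): stack=[-14] mem=[0,14,0,0]
After op 8 (STO M3): stack=[empty] mem=[0,14,0,-14]
After op 9 (RCL M3): stack=[-14] mem=[0,14,0,-14]
After op 10 (RCL M1): stack=[-14,14] mem=[0,14,0,-14]
After op 11 (-): stack=[-28] mem=[0,14,0,-14]
After op 12 (push 1): stack=[-28,1] mem=[0,14,0,-14]
After op 13 (pop): stack=[-28] mem=[0,14,0,-14]
After op 14 (RCL M1): stack=[-28,14] mem=[0,14,0,-14]

Answer: 0 14 0 -14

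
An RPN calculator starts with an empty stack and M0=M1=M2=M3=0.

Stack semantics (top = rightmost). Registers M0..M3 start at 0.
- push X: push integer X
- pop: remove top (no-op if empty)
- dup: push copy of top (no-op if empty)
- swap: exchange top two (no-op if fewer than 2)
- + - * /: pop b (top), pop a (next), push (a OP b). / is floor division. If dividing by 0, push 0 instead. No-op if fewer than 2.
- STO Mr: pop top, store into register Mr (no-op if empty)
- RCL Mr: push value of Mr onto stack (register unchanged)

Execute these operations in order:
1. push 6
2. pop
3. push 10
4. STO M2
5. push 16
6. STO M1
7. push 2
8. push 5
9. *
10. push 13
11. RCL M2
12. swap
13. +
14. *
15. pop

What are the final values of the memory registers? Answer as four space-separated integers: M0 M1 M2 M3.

Answer: 0 16 10 0

Derivation:
After op 1 (push 6): stack=[6] mem=[0,0,0,0]
After op 2 (pop): stack=[empty] mem=[0,0,0,0]
After op 3 (push 10): stack=[10] mem=[0,0,0,0]
After op 4 (STO M2): stack=[empty] mem=[0,0,10,0]
After op 5 (push 16): stack=[16] mem=[0,0,10,0]
After op 6 (STO M1): stack=[empty] mem=[0,16,10,0]
After op 7 (push 2): stack=[2] mem=[0,16,10,0]
After op 8 (push 5): stack=[2,5] mem=[0,16,10,0]
After op 9 (*): stack=[10] mem=[0,16,10,0]
After op 10 (push 13): stack=[10,13] mem=[0,16,10,0]
After op 11 (RCL M2): stack=[10,13,10] mem=[0,16,10,0]
After op 12 (swap): stack=[10,10,13] mem=[0,16,10,0]
After op 13 (+): stack=[10,23] mem=[0,16,10,0]
After op 14 (*): stack=[230] mem=[0,16,10,0]
After op 15 (pop): stack=[empty] mem=[0,16,10,0]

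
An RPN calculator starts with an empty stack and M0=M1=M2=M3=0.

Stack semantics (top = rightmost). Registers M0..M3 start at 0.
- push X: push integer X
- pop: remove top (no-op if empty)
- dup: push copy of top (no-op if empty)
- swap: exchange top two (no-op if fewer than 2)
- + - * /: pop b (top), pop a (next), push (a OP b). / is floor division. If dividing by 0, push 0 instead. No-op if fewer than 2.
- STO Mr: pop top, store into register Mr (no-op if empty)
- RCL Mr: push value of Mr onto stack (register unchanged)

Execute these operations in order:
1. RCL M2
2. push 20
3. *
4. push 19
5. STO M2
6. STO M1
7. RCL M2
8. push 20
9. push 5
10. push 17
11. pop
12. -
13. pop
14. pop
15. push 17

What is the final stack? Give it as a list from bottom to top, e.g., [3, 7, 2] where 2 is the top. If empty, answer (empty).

Answer: [17]

Derivation:
After op 1 (RCL M2): stack=[0] mem=[0,0,0,0]
After op 2 (push 20): stack=[0,20] mem=[0,0,0,0]
After op 3 (*): stack=[0] mem=[0,0,0,0]
After op 4 (push 19): stack=[0,19] mem=[0,0,0,0]
After op 5 (STO M2): stack=[0] mem=[0,0,19,0]
After op 6 (STO M1): stack=[empty] mem=[0,0,19,0]
After op 7 (RCL M2): stack=[19] mem=[0,0,19,0]
After op 8 (push 20): stack=[19,20] mem=[0,0,19,0]
After op 9 (push 5): stack=[19,20,5] mem=[0,0,19,0]
After op 10 (push 17): stack=[19,20,5,17] mem=[0,0,19,0]
After op 11 (pop): stack=[19,20,5] mem=[0,0,19,0]
After op 12 (-): stack=[19,15] mem=[0,0,19,0]
After op 13 (pop): stack=[19] mem=[0,0,19,0]
After op 14 (pop): stack=[empty] mem=[0,0,19,0]
After op 15 (push 17): stack=[17] mem=[0,0,19,0]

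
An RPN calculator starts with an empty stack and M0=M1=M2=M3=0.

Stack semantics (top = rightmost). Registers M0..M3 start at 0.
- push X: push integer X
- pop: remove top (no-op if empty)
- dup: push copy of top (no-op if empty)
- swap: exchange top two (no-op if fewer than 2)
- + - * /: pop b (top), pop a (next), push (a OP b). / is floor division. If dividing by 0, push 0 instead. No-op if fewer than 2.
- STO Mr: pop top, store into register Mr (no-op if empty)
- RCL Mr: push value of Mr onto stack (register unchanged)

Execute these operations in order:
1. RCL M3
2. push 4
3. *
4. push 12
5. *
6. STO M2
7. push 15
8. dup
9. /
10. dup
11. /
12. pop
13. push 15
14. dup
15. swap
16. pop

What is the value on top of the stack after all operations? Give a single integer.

After op 1 (RCL M3): stack=[0] mem=[0,0,0,0]
After op 2 (push 4): stack=[0,4] mem=[0,0,0,0]
After op 3 (*): stack=[0] mem=[0,0,0,0]
After op 4 (push 12): stack=[0,12] mem=[0,0,0,0]
After op 5 (*): stack=[0] mem=[0,0,0,0]
After op 6 (STO M2): stack=[empty] mem=[0,0,0,0]
After op 7 (push 15): stack=[15] mem=[0,0,0,0]
After op 8 (dup): stack=[15,15] mem=[0,0,0,0]
After op 9 (/): stack=[1] mem=[0,0,0,0]
After op 10 (dup): stack=[1,1] mem=[0,0,0,0]
After op 11 (/): stack=[1] mem=[0,0,0,0]
After op 12 (pop): stack=[empty] mem=[0,0,0,0]
After op 13 (push 15): stack=[15] mem=[0,0,0,0]
After op 14 (dup): stack=[15,15] mem=[0,0,0,0]
After op 15 (swap): stack=[15,15] mem=[0,0,0,0]
After op 16 (pop): stack=[15] mem=[0,0,0,0]

Answer: 15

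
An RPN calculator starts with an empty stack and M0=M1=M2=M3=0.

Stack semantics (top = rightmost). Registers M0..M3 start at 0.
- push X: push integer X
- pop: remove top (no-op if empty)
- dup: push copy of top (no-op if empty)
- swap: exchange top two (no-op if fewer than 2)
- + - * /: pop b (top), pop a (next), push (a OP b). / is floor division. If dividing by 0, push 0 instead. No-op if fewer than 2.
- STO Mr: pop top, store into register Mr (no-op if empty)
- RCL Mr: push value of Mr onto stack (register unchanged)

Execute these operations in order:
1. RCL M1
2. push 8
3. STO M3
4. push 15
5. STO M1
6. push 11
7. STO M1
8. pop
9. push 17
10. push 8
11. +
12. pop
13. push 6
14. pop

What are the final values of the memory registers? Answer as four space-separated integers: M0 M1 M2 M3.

Answer: 0 11 0 8

Derivation:
After op 1 (RCL M1): stack=[0] mem=[0,0,0,0]
After op 2 (push 8): stack=[0,8] mem=[0,0,0,0]
After op 3 (STO M3): stack=[0] mem=[0,0,0,8]
After op 4 (push 15): stack=[0,15] mem=[0,0,0,8]
After op 5 (STO M1): stack=[0] mem=[0,15,0,8]
After op 6 (push 11): stack=[0,11] mem=[0,15,0,8]
After op 7 (STO M1): stack=[0] mem=[0,11,0,8]
After op 8 (pop): stack=[empty] mem=[0,11,0,8]
After op 9 (push 17): stack=[17] mem=[0,11,0,8]
After op 10 (push 8): stack=[17,8] mem=[0,11,0,8]
After op 11 (+): stack=[25] mem=[0,11,0,8]
After op 12 (pop): stack=[empty] mem=[0,11,0,8]
After op 13 (push 6): stack=[6] mem=[0,11,0,8]
After op 14 (pop): stack=[empty] mem=[0,11,0,8]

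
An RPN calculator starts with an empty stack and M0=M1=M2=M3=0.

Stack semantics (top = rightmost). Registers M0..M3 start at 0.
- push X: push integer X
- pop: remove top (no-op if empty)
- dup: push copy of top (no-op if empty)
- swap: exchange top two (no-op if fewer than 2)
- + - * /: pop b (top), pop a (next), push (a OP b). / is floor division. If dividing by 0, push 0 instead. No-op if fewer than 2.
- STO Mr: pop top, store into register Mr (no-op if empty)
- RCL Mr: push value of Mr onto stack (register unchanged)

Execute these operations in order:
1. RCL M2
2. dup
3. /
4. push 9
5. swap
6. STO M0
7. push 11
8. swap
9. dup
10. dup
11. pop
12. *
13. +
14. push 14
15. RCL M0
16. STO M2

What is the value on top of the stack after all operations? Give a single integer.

Answer: 14

Derivation:
After op 1 (RCL M2): stack=[0] mem=[0,0,0,0]
After op 2 (dup): stack=[0,0] mem=[0,0,0,0]
After op 3 (/): stack=[0] mem=[0,0,0,0]
After op 4 (push 9): stack=[0,9] mem=[0,0,0,0]
After op 5 (swap): stack=[9,0] mem=[0,0,0,0]
After op 6 (STO M0): stack=[9] mem=[0,0,0,0]
After op 7 (push 11): stack=[9,11] mem=[0,0,0,0]
After op 8 (swap): stack=[11,9] mem=[0,0,0,0]
After op 9 (dup): stack=[11,9,9] mem=[0,0,0,0]
After op 10 (dup): stack=[11,9,9,9] mem=[0,0,0,0]
After op 11 (pop): stack=[11,9,9] mem=[0,0,0,0]
After op 12 (*): stack=[11,81] mem=[0,0,0,0]
After op 13 (+): stack=[92] mem=[0,0,0,0]
After op 14 (push 14): stack=[92,14] mem=[0,0,0,0]
After op 15 (RCL M0): stack=[92,14,0] mem=[0,0,0,0]
After op 16 (STO M2): stack=[92,14] mem=[0,0,0,0]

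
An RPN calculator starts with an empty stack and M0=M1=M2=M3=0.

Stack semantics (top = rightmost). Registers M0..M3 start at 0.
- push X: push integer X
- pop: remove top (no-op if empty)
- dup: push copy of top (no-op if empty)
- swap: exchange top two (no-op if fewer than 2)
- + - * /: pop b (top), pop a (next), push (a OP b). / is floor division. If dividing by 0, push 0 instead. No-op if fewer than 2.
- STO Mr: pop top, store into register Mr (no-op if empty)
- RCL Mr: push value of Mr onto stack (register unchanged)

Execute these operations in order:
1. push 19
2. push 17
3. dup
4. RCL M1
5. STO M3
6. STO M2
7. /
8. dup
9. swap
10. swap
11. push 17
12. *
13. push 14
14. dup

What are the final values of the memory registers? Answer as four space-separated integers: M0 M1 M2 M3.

After op 1 (push 19): stack=[19] mem=[0,0,0,0]
After op 2 (push 17): stack=[19,17] mem=[0,0,0,0]
After op 3 (dup): stack=[19,17,17] mem=[0,0,0,0]
After op 4 (RCL M1): stack=[19,17,17,0] mem=[0,0,0,0]
After op 5 (STO M3): stack=[19,17,17] mem=[0,0,0,0]
After op 6 (STO M2): stack=[19,17] mem=[0,0,17,0]
After op 7 (/): stack=[1] mem=[0,0,17,0]
After op 8 (dup): stack=[1,1] mem=[0,0,17,0]
After op 9 (swap): stack=[1,1] mem=[0,0,17,0]
After op 10 (swap): stack=[1,1] mem=[0,0,17,0]
After op 11 (push 17): stack=[1,1,17] mem=[0,0,17,0]
After op 12 (*): stack=[1,17] mem=[0,0,17,0]
After op 13 (push 14): stack=[1,17,14] mem=[0,0,17,0]
After op 14 (dup): stack=[1,17,14,14] mem=[0,0,17,0]

Answer: 0 0 17 0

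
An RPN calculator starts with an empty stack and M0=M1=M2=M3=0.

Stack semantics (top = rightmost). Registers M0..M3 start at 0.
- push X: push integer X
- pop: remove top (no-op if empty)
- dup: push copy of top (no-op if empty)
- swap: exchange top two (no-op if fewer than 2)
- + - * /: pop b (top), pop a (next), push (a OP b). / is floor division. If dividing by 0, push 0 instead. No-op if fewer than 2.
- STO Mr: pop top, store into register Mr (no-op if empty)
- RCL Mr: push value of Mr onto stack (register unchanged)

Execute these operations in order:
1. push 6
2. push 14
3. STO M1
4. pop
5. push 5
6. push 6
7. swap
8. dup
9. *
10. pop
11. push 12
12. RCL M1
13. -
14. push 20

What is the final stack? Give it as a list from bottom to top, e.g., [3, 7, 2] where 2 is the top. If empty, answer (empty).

After op 1 (push 6): stack=[6] mem=[0,0,0,0]
After op 2 (push 14): stack=[6,14] mem=[0,0,0,0]
After op 3 (STO M1): stack=[6] mem=[0,14,0,0]
After op 4 (pop): stack=[empty] mem=[0,14,0,0]
After op 5 (push 5): stack=[5] mem=[0,14,0,0]
After op 6 (push 6): stack=[5,6] mem=[0,14,0,0]
After op 7 (swap): stack=[6,5] mem=[0,14,0,0]
After op 8 (dup): stack=[6,5,5] mem=[0,14,0,0]
After op 9 (*): stack=[6,25] mem=[0,14,0,0]
After op 10 (pop): stack=[6] mem=[0,14,0,0]
After op 11 (push 12): stack=[6,12] mem=[0,14,0,0]
After op 12 (RCL M1): stack=[6,12,14] mem=[0,14,0,0]
After op 13 (-): stack=[6,-2] mem=[0,14,0,0]
After op 14 (push 20): stack=[6,-2,20] mem=[0,14,0,0]

Answer: [6, -2, 20]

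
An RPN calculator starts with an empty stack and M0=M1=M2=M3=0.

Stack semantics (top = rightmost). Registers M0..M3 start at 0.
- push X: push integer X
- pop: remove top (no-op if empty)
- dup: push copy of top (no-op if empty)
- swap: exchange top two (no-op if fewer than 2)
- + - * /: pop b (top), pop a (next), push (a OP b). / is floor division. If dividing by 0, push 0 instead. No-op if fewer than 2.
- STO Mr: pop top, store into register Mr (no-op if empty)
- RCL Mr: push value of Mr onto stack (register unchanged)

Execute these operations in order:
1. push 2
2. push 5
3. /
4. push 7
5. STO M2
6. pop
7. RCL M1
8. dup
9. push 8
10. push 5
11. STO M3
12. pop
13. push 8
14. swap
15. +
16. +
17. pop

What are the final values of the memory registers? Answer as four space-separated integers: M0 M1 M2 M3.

After op 1 (push 2): stack=[2] mem=[0,0,0,0]
After op 2 (push 5): stack=[2,5] mem=[0,0,0,0]
After op 3 (/): stack=[0] mem=[0,0,0,0]
After op 4 (push 7): stack=[0,7] mem=[0,0,0,0]
After op 5 (STO M2): stack=[0] mem=[0,0,7,0]
After op 6 (pop): stack=[empty] mem=[0,0,7,0]
After op 7 (RCL M1): stack=[0] mem=[0,0,7,0]
After op 8 (dup): stack=[0,0] mem=[0,0,7,0]
After op 9 (push 8): stack=[0,0,8] mem=[0,0,7,0]
After op 10 (push 5): stack=[0,0,8,5] mem=[0,0,7,0]
After op 11 (STO M3): stack=[0,0,8] mem=[0,0,7,5]
After op 12 (pop): stack=[0,0] mem=[0,0,7,5]
After op 13 (push 8): stack=[0,0,8] mem=[0,0,7,5]
After op 14 (swap): stack=[0,8,0] mem=[0,0,7,5]
After op 15 (+): stack=[0,8] mem=[0,0,7,5]
After op 16 (+): stack=[8] mem=[0,0,7,5]
After op 17 (pop): stack=[empty] mem=[0,0,7,5]

Answer: 0 0 7 5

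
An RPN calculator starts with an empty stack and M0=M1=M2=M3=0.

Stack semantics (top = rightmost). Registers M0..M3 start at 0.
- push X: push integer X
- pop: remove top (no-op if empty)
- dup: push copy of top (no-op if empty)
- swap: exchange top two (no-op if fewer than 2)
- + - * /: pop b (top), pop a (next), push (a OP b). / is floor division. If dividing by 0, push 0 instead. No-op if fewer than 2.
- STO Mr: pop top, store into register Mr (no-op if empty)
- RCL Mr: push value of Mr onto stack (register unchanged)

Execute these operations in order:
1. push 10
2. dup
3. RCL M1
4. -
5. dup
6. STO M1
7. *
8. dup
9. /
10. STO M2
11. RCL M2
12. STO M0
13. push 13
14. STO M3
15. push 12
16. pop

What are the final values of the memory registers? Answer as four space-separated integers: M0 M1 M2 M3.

After op 1 (push 10): stack=[10] mem=[0,0,0,0]
After op 2 (dup): stack=[10,10] mem=[0,0,0,0]
After op 3 (RCL M1): stack=[10,10,0] mem=[0,0,0,0]
After op 4 (-): stack=[10,10] mem=[0,0,0,0]
After op 5 (dup): stack=[10,10,10] mem=[0,0,0,0]
After op 6 (STO M1): stack=[10,10] mem=[0,10,0,0]
After op 7 (*): stack=[100] mem=[0,10,0,0]
After op 8 (dup): stack=[100,100] mem=[0,10,0,0]
After op 9 (/): stack=[1] mem=[0,10,0,0]
After op 10 (STO M2): stack=[empty] mem=[0,10,1,0]
After op 11 (RCL M2): stack=[1] mem=[0,10,1,0]
After op 12 (STO M0): stack=[empty] mem=[1,10,1,0]
After op 13 (push 13): stack=[13] mem=[1,10,1,0]
After op 14 (STO M3): stack=[empty] mem=[1,10,1,13]
After op 15 (push 12): stack=[12] mem=[1,10,1,13]
After op 16 (pop): stack=[empty] mem=[1,10,1,13]

Answer: 1 10 1 13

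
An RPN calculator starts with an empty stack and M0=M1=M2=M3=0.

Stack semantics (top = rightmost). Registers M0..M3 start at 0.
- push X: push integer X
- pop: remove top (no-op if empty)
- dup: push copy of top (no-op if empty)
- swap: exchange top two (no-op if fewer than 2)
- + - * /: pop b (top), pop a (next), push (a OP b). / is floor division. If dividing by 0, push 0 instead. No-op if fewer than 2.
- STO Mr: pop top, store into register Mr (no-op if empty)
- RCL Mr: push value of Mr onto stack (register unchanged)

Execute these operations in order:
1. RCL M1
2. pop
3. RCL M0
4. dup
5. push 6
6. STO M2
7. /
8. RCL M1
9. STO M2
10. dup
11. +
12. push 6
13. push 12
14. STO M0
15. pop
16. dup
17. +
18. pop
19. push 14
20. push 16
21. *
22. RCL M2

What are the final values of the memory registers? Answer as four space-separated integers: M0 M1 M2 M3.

After op 1 (RCL M1): stack=[0] mem=[0,0,0,0]
After op 2 (pop): stack=[empty] mem=[0,0,0,0]
After op 3 (RCL M0): stack=[0] mem=[0,0,0,0]
After op 4 (dup): stack=[0,0] mem=[0,0,0,0]
After op 5 (push 6): stack=[0,0,6] mem=[0,0,0,0]
After op 6 (STO M2): stack=[0,0] mem=[0,0,6,0]
After op 7 (/): stack=[0] mem=[0,0,6,0]
After op 8 (RCL M1): stack=[0,0] mem=[0,0,6,0]
After op 9 (STO M2): stack=[0] mem=[0,0,0,0]
After op 10 (dup): stack=[0,0] mem=[0,0,0,0]
After op 11 (+): stack=[0] mem=[0,0,0,0]
After op 12 (push 6): stack=[0,6] mem=[0,0,0,0]
After op 13 (push 12): stack=[0,6,12] mem=[0,0,0,0]
After op 14 (STO M0): stack=[0,6] mem=[12,0,0,0]
After op 15 (pop): stack=[0] mem=[12,0,0,0]
After op 16 (dup): stack=[0,0] mem=[12,0,0,0]
After op 17 (+): stack=[0] mem=[12,0,0,0]
After op 18 (pop): stack=[empty] mem=[12,0,0,0]
After op 19 (push 14): stack=[14] mem=[12,0,0,0]
After op 20 (push 16): stack=[14,16] mem=[12,0,0,0]
After op 21 (*): stack=[224] mem=[12,0,0,0]
After op 22 (RCL M2): stack=[224,0] mem=[12,0,0,0]

Answer: 12 0 0 0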